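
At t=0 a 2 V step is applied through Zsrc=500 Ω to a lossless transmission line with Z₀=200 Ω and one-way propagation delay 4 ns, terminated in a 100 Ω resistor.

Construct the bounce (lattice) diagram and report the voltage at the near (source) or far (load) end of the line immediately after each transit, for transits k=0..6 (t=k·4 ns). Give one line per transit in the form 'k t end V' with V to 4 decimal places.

0 0 source 0.5714
1 4 load 0.3810
2 8 source 0.2993
3 12 load 0.3265
4 16 source 0.3382
5 20 load 0.3343
6 24 source 0.3326

Γ_L=-0.333333, Γ_S=0.428571; launch V₁=2·200/700=0.571429
k=0 src: V=0.5714
k=1 load: inc=0.571429, refl=0.571429·-0.333333=-0.1905; V=0.000000+0.571429+-0.190476=0.3810
k=2 src: inc=-0.190476, refl=-0.190476·0.428571=-0.0816; V=0.571429+-0.190476+-0.081633=0.2993
k=3 load: inc=-0.081633, refl=-0.081633·-0.333333=0.0272; V=0.380952+-0.081633+0.027211=0.3265
k=4 src: inc=0.027211, refl=0.027211·0.428571=0.0117; V=0.299320+0.027211+0.011662=0.3382
k=5 load: inc=0.011662, refl=0.011662·-0.333333=-0.0039; V=0.326531+0.011662+-0.003887=0.3343
k=6 src: inc=-0.003887, refl=-0.003887·0.428571=-0.0017; V=0.338192+-0.003887+-0.001666=0.3326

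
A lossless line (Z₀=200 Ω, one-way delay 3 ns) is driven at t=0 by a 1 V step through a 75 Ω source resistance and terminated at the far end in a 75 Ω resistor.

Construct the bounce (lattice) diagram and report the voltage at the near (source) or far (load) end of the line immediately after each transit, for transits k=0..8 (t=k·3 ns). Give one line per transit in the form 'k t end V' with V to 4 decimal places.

0 0 source 0.7273
1 3 load 0.3967
2 6 source 0.5470
3 9 load 0.4787
4 12 source 0.5097
5 15 load 0.4956
6 18 source 0.5020
7 21 load 0.4991
8 24 source 0.5004

Γ_L=-0.454545, Γ_S=-0.454545; launch V₁=1·200/275=0.727273
k=0 src: V=0.7273
k=1 load: inc=0.727273, refl=0.727273·-0.454545=-0.3306; V=0.000000+0.727273+-0.330579=0.3967
k=2 src: inc=-0.330579, refl=-0.330579·-0.454545=0.1503; V=0.727273+-0.330579+0.150263=0.5470
k=3 load: inc=0.150263, refl=0.150263·-0.454545=-0.0683; V=0.396694+0.150263+-0.068301=0.4787
k=4 src: inc=-0.068301, refl=-0.068301·-0.454545=0.0310; V=0.546957+-0.068301+0.031046=0.5097
k=5 load: inc=0.031046, refl=0.031046·-0.454545=-0.0141; V=0.478656+0.031046+-0.014112=0.4956
k=6 src: inc=-0.014112, refl=-0.014112·-0.454545=0.0064; V=0.509702+-0.014112+0.006414=0.5020
k=7 load: inc=0.006414, refl=0.006414·-0.454545=-0.0029; V=0.495590+0.006414+-0.002916=0.4991
k=8 src: inc=-0.002916, refl=-0.002916·-0.454545=0.0013; V=0.502005+-0.002916+0.001325=0.5004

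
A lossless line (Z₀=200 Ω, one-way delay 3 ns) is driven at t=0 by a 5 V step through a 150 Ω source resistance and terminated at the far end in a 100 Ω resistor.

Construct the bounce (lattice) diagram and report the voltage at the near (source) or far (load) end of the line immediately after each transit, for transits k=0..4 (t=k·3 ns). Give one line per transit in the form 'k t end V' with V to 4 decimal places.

0 0 source 2.8571
1 3 load 1.9048
2 6 source 2.0408
3 9 load 1.9955
4 12 source 2.0019

Γ_L=-0.333333, Γ_S=-0.142857; launch V₁=5·200/350=2.857143
k=0 src: V=2.8571
k=1 load: inc=2.857143, refl=2.857143·-0.333333=-0.9524; V=0.000000+2.857143+-0.952381=1.9048
k=2 src: inc=-0.952381, refl=-0.952381·-0.142857=0.1361; V=2.857143+-0.952381+0.136054=2.0408
k=3 load: inc=0.136054, refl=0.136054·-0.333333=-0.0454; V=1.904762+0.136054+-0.045351=1.9955
k=4 src: inc=-0.045351, refl=-0.045351·-0.142857=0.0065; V=2.040816+-0.045351+0.006479=2.0019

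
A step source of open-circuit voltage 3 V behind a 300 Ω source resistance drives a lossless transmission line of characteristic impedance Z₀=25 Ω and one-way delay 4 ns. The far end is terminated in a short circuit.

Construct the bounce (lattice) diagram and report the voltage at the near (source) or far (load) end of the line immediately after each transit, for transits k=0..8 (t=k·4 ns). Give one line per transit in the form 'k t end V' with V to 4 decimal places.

Γ_L=-1.000000, Γ_S=0.846154; launch V₁=3·25/325=0.230769
k=0 src: V=0.2308
k=1 load: inc=0.230769, refl=0.230769·-1.000000=-0.2308; V=0.000000+0.230769+-0.230769=0.0000
k=2 src: inc=-0.230769, refl=-0.230769·0.846154=-0.1953; V=0.230769+-0.230769+-0.195266=-0.1953
k=3 load: inc=-0.195266, refl=-0.195266·-1.000000=0.1953; V=0.000000+-0.195266+0.195266=0.0000
k=4 src: inc=0.195266, refl=0.195266·0.846154=0.1652; V=-0.195266+0.195266+0.165225=0.1652
k=5 load: inc=0.165225, refl=0.165225·-1.000000=-0.1652; V=0.000000+0.165225+-0.165225=0.0000
k=6 src: inc=-0.165225, refl=-0.165225·0.846154=-0.1398; V=0.165225+-0.165225+-0.139806=-0.1398
k=7 load: inc=-0.139806, refl=-0.139806·-1.000000=0.1398; V=0.000000+-0.139806+0.139806=0.0000
k=8 src: inc=0.139806, refl=0.139806·0.846154=0.1183; V=-0.139806+0.139806+0.118297=0.1183

0 0 source 0.2308
1 4 load 0.0000
2 8 source -0.1953
3 12 load 0.0000
4 16 source 0.1652
5 20 load 0.0000
6 24 source -0.1398
7 28 load 0.0000
8 32 source 0.1183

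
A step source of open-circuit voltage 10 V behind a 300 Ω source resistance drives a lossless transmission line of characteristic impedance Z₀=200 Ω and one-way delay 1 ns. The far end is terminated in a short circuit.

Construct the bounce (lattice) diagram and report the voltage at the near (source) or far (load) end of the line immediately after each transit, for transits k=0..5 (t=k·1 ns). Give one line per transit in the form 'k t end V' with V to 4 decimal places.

0 0 source 4.0000
1 1 load 0.0000
2 2 source -0.8000
3 3 load 0.0000
4 4 source 0.1600
5 5 load 0.0000

Γ_L=-1.000000, Γ_S=0.200000; launch V₁=10·200/500=4.000000
k=0 src: V=4.0000
k=1 load: inc=4.000000, refl=4.000000·-1.000000=-4.0000; V=0.000000+4.000000+-4.000000=0.0000
k=2 src: inc=-4.000000, refl=-4.000000·0.200000=-0.8000; V=4.000000+-4.000000+-0.800000=-0.8000
k=3 load: inc=-0.800000, refl=-0.800000·-1.000000=0.8000; V=0.000000+-0.800000+0.800000=0.0000
k=4 src: inc=0.800000, refl=0.800000·0.200000=0.1600; V=-0.800000+0.800000+0.160000=0.1600
k=5 load: inc=0.160000, refl=0.160000·-1.000000=-0.1600; V=0.000000+0.160000+-0.160000=0.0000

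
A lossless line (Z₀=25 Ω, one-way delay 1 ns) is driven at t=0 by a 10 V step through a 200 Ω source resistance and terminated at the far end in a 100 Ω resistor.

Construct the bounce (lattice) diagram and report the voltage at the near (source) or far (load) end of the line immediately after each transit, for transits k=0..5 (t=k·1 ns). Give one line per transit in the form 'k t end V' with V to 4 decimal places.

Γ_L=0.600000, Γ_S=0.777778; launch V₁=10·25/225=1.111111
k=0 src: V=1.1111
k=1 load: inc=1.111111, refl=1.111111·0.600000=0.6667; V=0.000000+1.111111+0.666667=1.7778
k=2 src: inc=0.666667, refl=0.666667·0.777778=0.5185; V=1.111111+0.666667+0.518519=2.2963
k=3 load: inc=0.518519, refl=0.518519·0.600000=0.3111; V=1.777778+0.518519+0.311111=2.6074
k=4 src: inc=0.311111, refl=0.311111·0.777778=0.2420; V=2.296296+0.311111+0.241975=2.8494
k=5 load: inc=0.241975, refl=0.241975·0.600000=0.1452; V=2.607407+0.241975+0.145185=2.9946

0 0 source 1.1111
1 1 load 1.7778
2 2 source 2.2963
3 3 load 2.6074
4 4 source 2.8494
5 5 load 2.9946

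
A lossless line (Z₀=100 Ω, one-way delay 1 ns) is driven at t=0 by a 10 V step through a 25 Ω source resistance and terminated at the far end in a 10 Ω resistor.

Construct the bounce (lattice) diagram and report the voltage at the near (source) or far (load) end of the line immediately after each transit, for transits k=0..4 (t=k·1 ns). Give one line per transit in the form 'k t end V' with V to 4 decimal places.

Γ_L=-0.818182, Γ_S=-0.600000; launch V₁=10·100/125=8.000000
k=0 src: V=8.0000
k=1 load: inc=8.000000, refl=8.000000·-0.818182=-6.5455; V=0.000000+8.000000+-6.545455=1.4545
k=2 src: inc=-6.545455, refl=-6.545455·-0.600000=3.9273; V=8.000000+-6.545455+3.927273=5.3818
k=3 load: inc=3.927273, refl=3.927273·-0.818182=-3.2132; V=1.454545+3.927273+-3.213223=2.1686
k=4 src: inc=-3.213223, refl=-3.213223·-0.600000=1.9279; V=5.381818+-3.213223+1.927934=4.0965

0 0 source 8.0000
1 1 load 1.4545
2 2 source 5.3818
3 3 load 2.1686
4 4 source 4.0965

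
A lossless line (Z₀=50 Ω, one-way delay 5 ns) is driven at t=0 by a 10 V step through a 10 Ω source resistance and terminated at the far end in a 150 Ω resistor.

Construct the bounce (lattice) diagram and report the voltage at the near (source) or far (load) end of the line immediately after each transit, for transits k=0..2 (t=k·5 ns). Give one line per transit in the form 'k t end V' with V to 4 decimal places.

0 0 source 8.3333
1 5 load 12.5000
2 10 source 9.7222

Γ_L=0.500000, Γ_S=-0.666667; launch V₁=10·50/60=8.333333
k=0 src: V=8.3333
k=1 load: inc=8.333333, refl=8.333333·0.500000=4.1667; V=0.000000+8.333333+4.166667=12.5000
k=2 src: inc=4.166667, refl=4.166667·-0.666667=-2.7778; V=8.333333+4.166667+-2.777778=9.7222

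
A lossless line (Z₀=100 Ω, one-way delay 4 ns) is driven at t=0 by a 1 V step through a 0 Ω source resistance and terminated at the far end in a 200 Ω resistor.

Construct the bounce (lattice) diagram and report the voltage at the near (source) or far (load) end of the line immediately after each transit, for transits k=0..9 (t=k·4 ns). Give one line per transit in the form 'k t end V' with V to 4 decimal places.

Γ_L=0.333333, Γ_S=-1.000000; launch V₁=1·100/100=1.000000
k=0 src: V=1.0000
k=1 load: inc=1.000000, refl=1.000000·0.333333=0.3333; V=0.000000+1.000000+0.333333=1.3333
k=2 src: inc=0.333333, refl=0.333333·-1.000000=-0.3333; V=1.000000+0.333333+-0.333333=1.0000
k=3 load: inc=-0.333333, refl=-0.333333·0.333333=-0.1111; V=1.333333+-0.333333+-0.111111=0.8889
k=4 src: inc=-0.111111, refl=-0.111111·-1.000000=0.1111; V=1.000000+-0.111111+0.111111=1.0000
k=5 load: inc=0.111111, refl=0.111111·0.333333=0.0370; V=0.888889+0.111111+0.037037=1.0370
k=6 src: inc=0.037037, refl=0.037037·-1.000000=-0.0370; V=1.000000+0.037037+-0.037037=1.0000
k=7 load: inc=-0.037037, refl=-0.037037·0.333333=-0.0123; V=1.037037+-0.037037+-0.012346=0.9877
k=8 src: inc=-0.012346, refl=-0.012346·-1.000000=0.0123; V=1.000000+-0.012346+0.012346=1.0000
k=9 load: inc=0.012346, refl=0.012346·0.333333=0.0041; V=0.987654+0.012346+0.004115=1.0041

0 0 source 1.0000
1 4 load 1.3333
2 8 source 1.0000
3 12 load 0.8889
4 16 source 1.0000
5 20 load 1.0370
6 24 source 1.0000
7 28 load 0.9877
8 32 source 1.0000
9 36 load 1.0041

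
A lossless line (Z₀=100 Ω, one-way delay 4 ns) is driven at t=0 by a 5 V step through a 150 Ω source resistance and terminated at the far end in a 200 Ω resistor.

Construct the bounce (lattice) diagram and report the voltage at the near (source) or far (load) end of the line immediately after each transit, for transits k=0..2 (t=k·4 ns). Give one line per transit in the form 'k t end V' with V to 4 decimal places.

0 0 source 2.0000
1 4 load 2.6667
2 8 source 2.8000

Γ_L=0.333333, Γ_S=0.200000; launch V₁=5·100/250=2.000000
k=0 src: V=2.0000
k=1 load: inc=2.000000, refl=2.000000·0.333333=0.6667; V=0.000000+2.000000+0.666667=2.6667
k=2 src: inc=0.666667, refl=0.666667·0.200000=0.1333; V=2.000000+0.666667+0.133333=2.8000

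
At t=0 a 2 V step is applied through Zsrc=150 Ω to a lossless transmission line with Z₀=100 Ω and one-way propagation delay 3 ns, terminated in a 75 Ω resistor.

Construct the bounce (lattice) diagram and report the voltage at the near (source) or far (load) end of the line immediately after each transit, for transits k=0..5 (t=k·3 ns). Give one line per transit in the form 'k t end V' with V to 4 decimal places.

0 0 source 0.8000
1 3 load 0.6857
2 6 source 0.6629
3 9 load 0.6661
4 12 source 0.6668
5 15 load 0.6667

Γ_L=-0.142857, Γ_S=0.200000; launch V₁=2·100/250=0.800000
k=0 src: V=0.8000
k=1 load: inc=0.800000, refl=0.800000·-0.142857=-0.1143; V=0.000000+0.800000+-0.114286=0.6857
k=2 src: inc=-0.114286, refl=-0.114286·0.200000=-0.0229; V=0.800000+-0.114286+-0.022857=0.6629
k=3 load: inc=-0.022857, refl=-0.022857·-0.142857=0.0033; V=0.685714+-0.022857+0.003265=0.6661
k=4 src: inc=0.003265, refl=0.003265·0.200000=0.0007; V=0.662857+0.003265+0.000653=0.6668
k=5 load: inc=0.000653, refl=0.000653·-0.142857=-0.0001; V=0.666122+0.000653+-0.000093=0.6667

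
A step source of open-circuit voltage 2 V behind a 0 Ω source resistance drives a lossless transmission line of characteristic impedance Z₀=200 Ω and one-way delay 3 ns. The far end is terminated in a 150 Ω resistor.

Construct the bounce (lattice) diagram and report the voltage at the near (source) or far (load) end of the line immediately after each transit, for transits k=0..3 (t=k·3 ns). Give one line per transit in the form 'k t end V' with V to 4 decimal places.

Γ_L=-0.142857, Γ_S=-1.000000; launch V₁=2·200/200=2.000000
k=0 src: V=2.0000
k=1 load: inc=2.000000, refl=2.000000·-0.142857=-0.2857; V=0.000000+2.000000+-0.285714=1.7143
k=2 src: inc=-0.285714, refl=-0.285714·-1.000000=0.2857; V=2.000000+-0.285714+0.285714=2.0000
k=3 load: inc=0.285714, refl=0.285714·-0.142857=-0.0408; V=1.714286+0.285714+-0.040816=1.9592

0 0 source 2.0000
1 3 load 1.7143
2 6 source 2.0000
3 9 load 1.9592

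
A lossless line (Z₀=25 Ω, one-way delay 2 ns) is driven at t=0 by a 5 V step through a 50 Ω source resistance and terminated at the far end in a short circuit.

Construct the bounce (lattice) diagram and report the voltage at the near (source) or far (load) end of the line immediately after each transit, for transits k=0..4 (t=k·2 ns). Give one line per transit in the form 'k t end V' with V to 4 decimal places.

Γ_L=-1.000000, Γ_S=0.333333; launch V₁=5·25/75=1.666667
k=0 src: V=1.6667
k=1 load: inc=1.666667, refl=1.666667·-1.000000=-1.6667; V=0.000000+1.666667+-1.666667=0.0000
k=2 src: inc=-1.666667, refl=-1.666667·0.333333=-0.5556; V=1.666667+-1.666667+-0.555556=-0.5556
k=3 load: inc=-0.555556, refl=-0.555556·-1.000000=0.5556; V=0.000000+-0.555556+0.555556=0.0000
k=4 src: inc=0.555556, refl=0.555556·0.333333=0.1852; V=-0.555556+0.555556+0.185185=0.1852

0 0 source 1.6667
1 2 load 0.0000
2 4 source -0.5556
3 6 load 0.0000
4 8 source 0.1852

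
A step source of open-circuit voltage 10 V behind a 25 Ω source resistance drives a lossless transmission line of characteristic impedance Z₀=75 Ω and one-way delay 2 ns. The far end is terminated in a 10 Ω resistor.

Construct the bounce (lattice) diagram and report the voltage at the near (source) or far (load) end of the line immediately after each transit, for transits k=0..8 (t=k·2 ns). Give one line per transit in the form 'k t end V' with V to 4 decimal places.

0 0 source 7.5000
1 2 load 1.7647
2 4 source 4.6324
3 6 load 2.4394
4 8 source 3.5359
5 10 load 2.6974
6 12 source 3.1167
7 14 load 2.7961
8 16 source 2.9564

Γ_L=-0.764706, Γ_S=-0.500000; launch V₁=10·75/100=7.500000
k=0 src: V=7.5000
k=1 load: inc=7.500000, refl=7.500000·-0.764706=-5.7353; V=0.000000+7.500000+-5.735294=1.7647
k=2 src: inc=-5.735294, refl=-5.735294·-0.500000=2.8676; V=7.500000+-5.735294+2.867647=4.6324
k=3 load: inc=2.867647, refl=2.867647·-0.764706=-2.1929; V=1.764706+2.867647+-2.192907=2.4394
k=4 src: inc=-2.192907, refl=-2.192907·-0.500000=1.0965; V=4.632353+-2.192907+1.096453=3.5359
k=5 load: inc=1.096453, refl=1.096453·-0.764706=-0.8385; V=2.439446+1.096453+-0.838464=2.6974
k=6 src: inc=-0.838464, refl=-0.838464·-0.500000=0.4192; V=3.535900+-0.838464+0.419232=3.1167
k=7 load: inc=0.419232, refl=0.419232·-0.764706=-0.3206; V=2.697435+0.419232+-0.320589=2.7961
k=8 src: inc=-0.320589, refl=-0.320589·-0.500000=0.1603; V=3.116668+-0.320589+0.160295=2.9564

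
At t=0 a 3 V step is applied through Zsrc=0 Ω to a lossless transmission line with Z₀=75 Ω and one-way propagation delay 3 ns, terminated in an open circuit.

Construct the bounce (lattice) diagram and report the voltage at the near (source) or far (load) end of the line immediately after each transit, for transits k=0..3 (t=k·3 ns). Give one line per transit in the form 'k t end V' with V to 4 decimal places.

Γ_L=1.000000, Γ_S=-1.000000; launch V₁=3·75/75=3.000000
k=0 src: V=3.0000
k=1 load: inc=3.000000, refl=3.000000·1.000000=3.0000; V=0.000000+3.000000+3.000000=6.0000
k=2 src: inc=3.000000, refl=3.000000·-1.000000=-3.0000; V=3.000000+3.000000+-3.000000=3.0000
k=3 load: inc=-3.000000, refl=-3.000000·1.000000=-3.0000; V=6.000000+-3.000000+-3.000000=0.0000

0 0 source 3.0000
1 3 load 6.0000
2 6 source 3.0000
3 9 load 0.0000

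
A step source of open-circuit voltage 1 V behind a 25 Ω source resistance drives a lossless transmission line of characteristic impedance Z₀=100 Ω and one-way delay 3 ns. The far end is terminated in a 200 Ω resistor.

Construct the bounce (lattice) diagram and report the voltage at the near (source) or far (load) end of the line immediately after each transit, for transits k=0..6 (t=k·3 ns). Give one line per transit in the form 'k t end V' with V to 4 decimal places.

Γ_L=0.333333, Γ_S=-0.600000; launch V₁=1·100/125=0.800000
k=0 src: V=0.8000
k=1 load: inc=0.800000, refl=0.800000·0.333333=0.2667; V=0.000000+0.800000+0.266667=1.0667
k=2 src: inc=0.266667, refl=0.266667·-0.600000=-0.1600; V=0.800000+0.266667+-0.160000=0.9067
k=3 load: inc=-0.160000, refl=-0.160000·0.333333=-0.0533; V=1.066667+-0.160000+-0.053333=0.8533
k=4 src: inc=-0.053333, refl=-0.053333·-0.600000=0.0320; V=0.906667+-0.053333+0.032000=0.8853
k=5 load: inc=0.032000, refl=0.032000·0.333333=0.0107; V=0.853333+0.032000+0.010667=0.8960
k=6 src: inc=0.010667, refl=0.010667·-0.600000=-0.0064; V=0.885333+0.010667+-0.006400=0.8896

0 0 source 0.8000
1 3 load 1.0667
2 6 source 0.9067
3 9 load 0.8533
4 12 source 0.8853
5 15 load 0.8960
6 18 source 0.8896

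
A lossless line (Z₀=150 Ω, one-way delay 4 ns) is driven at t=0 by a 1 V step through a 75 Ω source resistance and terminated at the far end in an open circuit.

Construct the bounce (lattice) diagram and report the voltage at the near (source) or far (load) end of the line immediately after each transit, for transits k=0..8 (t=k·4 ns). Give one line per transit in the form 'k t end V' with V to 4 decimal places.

Γ_L=1.000000, Γ_S=-0.333333; launch V₁=1·150/225=0.666667
k=0 src: V=0.6667
k=1 load: inc=0.666667, refl=0.666667·1.000000=0.6667; V=0.000000+0.666667+0.666667=1.3333
k=2 src: inc=0.666667, refl=0.666667·-0.333333=-0.2222; V=0.666667+0.666667+-0.222222=1.1111
k=3 load: inc=-0.222222, refl=-0.222222·1.000000=-0.2222; V=1.333333+-0.222222+-0.222222=0.8889
k=4 src: inc=-0.222222, refl=-0.222222·-0.333333=0.0741; V=1.111111+-0.222222+0.074074=0.9630
k=5 load: inc=0.074074, refl=0.074074·1.000000=0.0741; V=0.888889+0.074074+0.074074=1.0370
k=6 src: inc=0.074074, refl=0.074074·-0.333333=-0.0247; V=0.962963+0.074074+-0.024691=1.0123
k=7 load: inc=-0.024691, refl=-0.024691·1.000000=-0.0247; V=1.037037+-0.024691+-0.024691=0.9877
k=8 src: inc=-0.024691, refl=-0.024691·-0.333333=0.0082; V=1.012346+-0.024691+0.008230=0.9959

0 0 source 0.6667
1 4 load 1.3333
2 8 source 1.1111
3 12 load 0.8889
4 16 source 0.9630
5 20 load 1.0370
6 24 source 1.0123
7 28 load 0.9877
8 32 source 0.9959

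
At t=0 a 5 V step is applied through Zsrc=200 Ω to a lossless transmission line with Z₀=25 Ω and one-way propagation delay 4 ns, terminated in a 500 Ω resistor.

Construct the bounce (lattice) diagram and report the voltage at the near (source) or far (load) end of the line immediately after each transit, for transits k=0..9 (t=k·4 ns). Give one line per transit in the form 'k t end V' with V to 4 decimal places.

0 0 source 0.5556
1 4 load 1.0582
2 8 source 1.4491
3 12 load 1.8029
4 16 source 2.0780
5 20 load 2.3269
6 24 source 2.5205
7 28 load 2.6956
8 32 source 2.8319
9 36 load 2.9551

Γ_L=0.904762, Γ_S=0.777778; launch V₁=5·25/225=0.555556
k=0 src: V=0.5556
k=1 load: inc=0.555556, refl=0.555556·0.904762=0.5026; V=0.000000+0.555556+0.502646=1.0582
k=2 src: inc=0.502646, refl=0.502646·0.777778=0.3909; V=0.555556+0.502646+0.390947=1.4491
k=3 load: inc=0.390947, refl=0.390947·0.904762=0.3537; V=1.058201+0.390947+0.353714=1.8029
k=4 src: inc=0.353714, refl=0.353714·0.777778=0.2751; V=1.449148+0.353714+0.275111=2.0780
k=5 load: inc=0.275111, refl=0.275111·0.904762=0.2489; V=1.802861+0.275111+0.248910=2.3269
k=6 src: inc=0.248910, refl=0.248910·0.777778=0.1936; V=2.077972+0.248910+0.193596=2.5205
k=7 load: inc=0.193596, refl=0.193596·0.904762=0.1752; V=2.326881+0.193596+0.175159=2.6956
k=8 src: inc=0.175159, refl=0.175159·0.777778=0.1362; V=2.520477+0.175159+0.136234=2.8319
k=9 load: inc=0.136234, refl=0.136234·0.904762=0.1233; V=2.695636+0.136234+0.123260=2.9551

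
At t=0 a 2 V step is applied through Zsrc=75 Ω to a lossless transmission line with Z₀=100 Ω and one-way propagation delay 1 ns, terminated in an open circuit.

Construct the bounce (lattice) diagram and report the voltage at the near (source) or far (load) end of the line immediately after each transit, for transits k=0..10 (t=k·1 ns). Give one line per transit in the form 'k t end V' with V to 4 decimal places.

Γ_L=1.000000, Γ_S=-0.142857; launch V₁=2·100/175=1.142857
k=0 src: V=1.1429
k=1 load: inc=1.142857, refl=1.142857·1.000000=1.1429; V=0.000000+1.142857+1.142857=2.2857
k=2 src: inc=1.142857, refl=1.142857·-0.142857=-0.1633; V=1.142857+1.142857+-0.163265=2.1224
k=3 load: inc=-0.163265, refl=-0.163265·1.000000=-0.1633; V=2.285714+-0.163265+-0.163265=1.9592
k=4 src: inc=-0.163265, refl=-0.163265·-0.142857=0.0233; V=2.122449+-0.163265+0.023324=1.9825
k=5 load: inc=0.023324, refl=0.023324·1.000000=0.0233; V=1.959184+0.023324+0.023324=2.0058
k=6 src: inc=0.023324, refl=0.023324·-0.142857=-0.0033; V=1.982507+0.023324+-0.003332=2.0025
k=7 load: inc=-0.003332, refl=-0.003332·1.000000=-0.0033; V=2.005831+-0.003332+-0.003332=1.9992
k=8 src: inc=-0.003332, refl=-0.003332·-0.142857=0.0005; V=2.002499+-0.003332+0.000476=1.9996
k=9 load: inc=0.000476, refl=0.000476·1.000000=0.0005; V=1.999167+0.000476+0.000476=2.0001
k=10 src: inc=0.000476, refl=0.000476·-0.142857=-0.0001; V=1.999643+0.000476+-0.000068=2.0001

0 0 source 1.1429
1 1 load 2.2857
2 2 source 2.1224
3 3 load 1.9592
4 4 source 1.9825
5 5 load 2.0058
6 6 source 2.0025
7 7 load 1.9992
8 8 source 1.9996
9 9 load 2.0001
10 10 source 2.0001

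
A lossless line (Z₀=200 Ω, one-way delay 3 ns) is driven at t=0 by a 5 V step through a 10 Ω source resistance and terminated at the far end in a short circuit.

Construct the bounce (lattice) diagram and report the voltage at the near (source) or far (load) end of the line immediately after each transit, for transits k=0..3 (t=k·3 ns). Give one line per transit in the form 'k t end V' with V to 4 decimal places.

0 0 source 4.7619
1 3 load 0.0000
2 6 source 4.3084
3 9 load 0.0000

Γ_L=-1.000000, Γ_S=-0.904762; launch V₁=5·200/210=4.761905
k=0 src: V=4.7619
k=1 load: inc=4.761905, refl=4.761905·-1.000000=-4.7619; V=0.000000+4.761905+-4.761905=0.0000
k=2 src: inc=-4.761905, refl=-4.761905·-0.904762=4.3084; V=4.761905+-4.761905+4.308390=4.3084
k=3 load: inc=4.308390, refl=4.308390·-1.000000=-4.3084; V=0.000000+4.308390+-4.308390=0.0000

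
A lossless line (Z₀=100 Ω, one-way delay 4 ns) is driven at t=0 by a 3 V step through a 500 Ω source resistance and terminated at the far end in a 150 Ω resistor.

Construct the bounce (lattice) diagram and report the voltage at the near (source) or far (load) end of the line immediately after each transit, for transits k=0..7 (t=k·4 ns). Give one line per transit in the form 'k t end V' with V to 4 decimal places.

Γ_L=0.200000, Γ_S=0.666667; launch V₁=3·100/600=0.500000
k=0 src: V=0.5000
k=1 load: inc=0.500000, refl=0.500000·0.200000=0.1000; V=0.000000+0.500000+0.100000=0.6000
k=2 src: inc=0.100000, refl=0.100000·0.666667=0.0667; V=0.500000+0.100000+0.066667=0.6667
k=3 load: inc=0.066667, refl=0.066667·0.200000=0.0133; V=0.600000+0.066667+0.013333=0.6800
k=4 src: inc=0.013333, refl=0.013333·0.666667=0.0089; V=0.666667+0.013333+0.008889=0.6889
k=5 load: inc=0.008889, refl=0.008889·0.200000=0.0018; V=0.680000+0.008889+0.001778=0.6907
k=6 src: inc=0.001778, refl=0.001778·0.666667=0.0012; V=0.688889+0.001778+0.001185=0.6919
k=7 load: inc=0.001185, refl=0.001185·0.200000=0.0002; V=0.690667+0.001185+0.000237=0.6921

0 0 source 0.5000
1 4 load 0.6000
2 8 source 0.6667
3 12 load 0.6800
4 16 source 0.6889
5 20 load 0.6907
6 24 source 0.6919
7 28 load 0.6921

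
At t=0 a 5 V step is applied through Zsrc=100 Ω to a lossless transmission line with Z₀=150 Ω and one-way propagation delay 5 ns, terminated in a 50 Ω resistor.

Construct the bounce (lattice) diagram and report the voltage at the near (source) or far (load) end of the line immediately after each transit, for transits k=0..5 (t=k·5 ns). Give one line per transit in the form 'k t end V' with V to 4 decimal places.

Γ_L=-0.500000, Γ_S=-0.200000; launch V₁=5·150/250=3.000000
k=0 src: V=3.0000
k=1 load: inc=3.000000, refl=3.000000·-0.500000=-1.5000; V=0.000000+3.000000+-1.500000=1.5000
k=2 src: inc=-1.500000, refl=-1.500000·-0.200000=0.3000; V=3.000000+-1.500000+0.300000=1.8000
k=3 load: inc=0.300000, refl=0.300000·-0.500000=-0.1500; V=1.500000+0.300000+-0.150000=1.6500
k=4 src: inc=-0.150000, refl=-0.150000·-0.200000=0.0300; V=1.800000+-0.150000+0.030000=1.6800
k=5 load: inc=0.030000, refl=0.030000·-0.500000=-0.0150; V=1.650000+0.030000+-0.015000=1.6650

0 0 source 3.0000
1 5 load 1.5000
2 10 source 1.8000
3 15 load 1.6500
4 20 source 1.6800
5 25 load 1.6650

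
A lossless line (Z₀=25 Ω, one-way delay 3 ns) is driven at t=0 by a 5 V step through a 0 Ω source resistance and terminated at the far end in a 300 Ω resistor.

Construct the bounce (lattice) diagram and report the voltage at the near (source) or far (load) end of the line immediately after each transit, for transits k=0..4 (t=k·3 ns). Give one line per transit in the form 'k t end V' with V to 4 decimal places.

0 0 source 5.0000
1 3 load 9.2308
2 6 source 5.0000
3 9 load 1.4201
4 12 source 5.0000

Γ_L=0.846154, Γ_S=-1.000000; launch V₁=5·25/25=5.000000
k=0 src: V=5.0000
k=1 load: inc=5.000000, refl=5.000000·0.846154=4.2308; V=0.000000+5.000000+4.230769=9.2308
k=2 src: inc=4.230769, refl=4.230769·-1.000000=-4.2308; V=5.000000+4.230769+-4.230769=5.0000
k=3 load: inc=-4.230769, refl=-4.230769·0.846154=-3.5799; V=9.230769+-4.230769+-3.579882=1.4201
k=4 src: inc=-3.579882, refl=-3.579882·-1.000000=3.5799; V=5.000000+-3.579882+3.579882=5.0000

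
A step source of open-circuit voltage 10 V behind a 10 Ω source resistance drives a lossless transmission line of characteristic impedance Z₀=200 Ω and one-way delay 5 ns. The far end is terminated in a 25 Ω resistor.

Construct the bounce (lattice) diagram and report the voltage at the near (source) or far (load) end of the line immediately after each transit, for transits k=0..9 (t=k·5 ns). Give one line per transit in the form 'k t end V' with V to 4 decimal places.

Γ_L=-0.777778, Γ_S=-0.904762; launch V₁=10·200/210=9.523810
k=0 src: V=9.5238
k=1 load: inc=9.523810, refl=9.523810·-0.777778=-7.4074; V=0.000000+9.523810+-7.407407=2.1164
k=2 src: inc=-7.407407, refl=-7.407407·-0.904762=6.7019; V=9.523810+-7.407407+6.701940=8.8183
k=3 load: inc=6.701940, refl=6.701940·-0.777778=-5.2126; V=2.116402+6.701940+-5.212620=3.6057
k=4 src: inc=-5.212620, refl=-5.212620·-0.904762=4.7162; V=8.818342+-5.212620+4.716180=8.3219
k=5 load: inc=4.716180, refl=4.716180·-0.777778=-3.6681; V=3.605722+4.716180+-3.668140=4.6538
k=6 src: inc=-3.668140, refl=-3.668140·-0.904762=3.3188; V=8.321902+-3.668140+3.318793=7.9726
k=7 load: inc=3.318793, refl=3.318793·-0.777778=-2.5813; V=4.653762+3.318793+-2.581284=5.3913
k=8 src: inc=-2.581284, refl=-2.581284·-0.904762=2.3354; V=7.972555+-2.581284+2.335447=7.7267
k=9 load: inc=2.335447, refl=2.335447·-0.777778=-1.8165; V=5.391272+2.335447+-1.816459=5.9103

0 0 source 9.5238
1 5 load 2.1164
2 10 source 8.8183
3 15 load 3.6057
4 20 source 8.3219
5 25 load 4.6538
6 30 source 7.9726
7 35 load 5.3913
8 40 source 7.7267
9 45 load 5.9103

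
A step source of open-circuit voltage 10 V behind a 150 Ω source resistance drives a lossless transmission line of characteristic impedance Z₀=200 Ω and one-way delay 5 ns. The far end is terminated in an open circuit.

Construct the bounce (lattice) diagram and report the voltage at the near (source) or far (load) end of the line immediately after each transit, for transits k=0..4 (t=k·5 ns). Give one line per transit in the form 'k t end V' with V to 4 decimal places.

0 0 source 5.7143
1 5 load 11.4286
2 10 source 10.6122
3 15 load 9.7959
4 20 source 9.9125

Γ_L=1.000000, Γ_S=-0.142857; launch V₁=10·200/350=5.714286
k=0 src: V=5.7143
k=1 load: inc=5.714286, refl=5.714286·1.000000=5.7143; V=0.000000+5.714286+5.714286=11.4286
k=2 src: inc=5.714286, refl=5.714286·-0.142857=-0.8163; V=5.714286+5.714286+-0.816327=10.6122
k=3 load: inc=-0.816327, refl=-0.816327·1.000000=-0.8163; V=11.428571+-0.816327+-0.816327=9.7959
k=4 src: inc=-0.816327, refl=-0.816327·-0.142857=0.1166; V=10.612245+-0.816327+0.116618=9.9125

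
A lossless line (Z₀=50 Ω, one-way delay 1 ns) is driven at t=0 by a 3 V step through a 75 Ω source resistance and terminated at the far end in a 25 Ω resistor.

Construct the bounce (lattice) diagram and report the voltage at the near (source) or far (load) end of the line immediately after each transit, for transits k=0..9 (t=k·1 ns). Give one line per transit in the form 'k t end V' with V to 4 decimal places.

0 0 source 1.2000
1 1 load 0.8000
2 2 source 0.7200
3 3 load 0.7467
4 4 source 0.7520
5 5 load 0.7502
6 6 source 0.7499
7 7 load 0.7500
8 8 source 0.7500
9 9 load 0.7500

Γ_L=-0.333333, Γ_S=0.200000; launch V₁=3·50/125=1.200000
k=0 src: V=1.2000
k=1 load: inc=1.200000, refl=1.200000·-0.333333=-0.4000; V=0.000000+1.200000+-0.400000=0.8000
k=2 src: inc=-0.400000, refl=-0.400000·0.200000=-0.0800; V=1.200000+-0.400000+-0.080000=0.7200
k=3 load: inc=-0.080000, refl=-0.080000·-0.333333=0.0267; V=0.800000+-0.080000+0.026667=0.7467
k=4 src: inc=0.026667, refl=0.026667·0.200000=0.0053; V=0.720000+0.026667+0.005333=0.7520
k=5 load: inc=0.005333, refl=0.005333·-0.333333=-0.0018; V=0.746667+0.005333+-0.001778=0.7502
k=6 src: inc=-0.001778, refl=-0.001778·0.200000=-0.0004; V=0.752000+-0.001778+-0.000356=0.7499
k=7 load: inc=-0.000356, refl=-0.000356·-0.333333=0.0001; V=0.750222+-0.000356+0.000119=0.7500
k=8 src: inc=0.000119, refl=0.000119·0.200000=0.0000; V=0.749867+0.000119+0.000024=0.7500
k=9 load: inc=0.000024, refl=0.000024·-0.333333=-0.0000; V=0.749985+0.000024+-0.000008=0.7500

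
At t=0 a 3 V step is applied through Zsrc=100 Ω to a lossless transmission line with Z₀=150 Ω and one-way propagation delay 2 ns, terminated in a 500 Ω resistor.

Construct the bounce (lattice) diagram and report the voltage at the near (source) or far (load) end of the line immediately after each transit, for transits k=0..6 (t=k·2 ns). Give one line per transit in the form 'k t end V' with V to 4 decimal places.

0 0 source 1.8000
1 2 load 2.7692
2 4 source 2.5754
3 6 load 2.4710
4 8 source 2.4919
5 10 load 2.5031
6 12 source 2.5009

Γ_L=0.538462, Γ_S=-0.200000; launch V₁=3·150/250=1.800000
k=0 src: V=1.8000
k=1 load: inc=1.800000, refl=1.800000·0.538462=0.9692; V=0.000000+1.800000+0.969231=2.7692
k=2 src: inc=0.969231, refl=0.969231·-0.200000=-0.1938; V=1.800000+0.969231+-0.193846=2.5754
k=3 load: inc=-0.193846, refl=-0.193846·0.538462=-0.1044; V=2.769231+-0.193846+-0.104379=2.4710
k=4 src: inc=-0.104379, refl=-0.104379·-0.200000=0.0209; V=2.575385+-0.104379+0.020876=2.4919
k=5 load: inc=0.020876, refl=0.020876·0.538462=0.0112; V=2.471006+0.020876+0.011241=2.5031
k=6 src: inc=0.011241, refl=0.011241·-0.200000=-0.0022; V=2.491882+0.011241+-0.002248=2.5009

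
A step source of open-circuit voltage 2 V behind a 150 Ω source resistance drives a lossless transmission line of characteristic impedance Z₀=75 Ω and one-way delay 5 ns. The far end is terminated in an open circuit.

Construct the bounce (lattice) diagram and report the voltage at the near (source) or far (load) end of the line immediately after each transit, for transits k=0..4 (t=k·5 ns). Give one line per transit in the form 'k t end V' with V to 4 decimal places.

0 0 source 0.6667
1 5 load 1.3333
2 10 source 1.5556
3 15 load 1.7778
4 20 source 1.8519

Γ_L=1.000000, Γ_S=0.333333; launch V₁=2·75/225=0.666667
k=0 src: V=0.6667
k=1 load: inc=0.666667, refl=0.666667·1.000000=0.6667; V=0.000000+0.666667+0.666667=1.3333
k=2 src: inc=0.666667, refl=0.666667·0.333333=0.2222; V=0.666667+0.666667+0.222222=1.5556
k=3 load: inc=0.222222, refl=0.222222·1.000000=0.2222; V=1.333333+0.222222+0.222222=1.7778
k=4 src: inc=0.222222, refl=0.222222·0.333333=0.0741; V=1.555556+0.222222+0.074074=1.8519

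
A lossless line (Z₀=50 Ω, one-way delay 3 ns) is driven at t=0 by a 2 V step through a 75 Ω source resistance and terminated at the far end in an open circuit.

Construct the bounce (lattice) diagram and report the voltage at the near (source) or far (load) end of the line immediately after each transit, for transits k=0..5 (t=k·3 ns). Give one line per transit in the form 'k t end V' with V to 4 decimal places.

0 0 source 0.8000
1 3 load 1.6000
2 6 source 1.7600
3 9 load 1.9200
4 12 source 1.9520
5 15 load 1.9840

Γ_L=1.000000, Γ_S=0.200000; launch V₁=2·50/125=0.800000
k=0 src: V=0.8000
k=1 load: inc=0.800000, refl=0.800000·1.000000=0.8000; V=0.000000+0.800000+0.800000=1.6000
k=2 src: inc=0.800000, refl=0.800000·0.200000=0.1600; V=0.800000+0.800000+0.160000=1.7600
k=3 load: inc=0.160000, refl=0.160000·1.000000=0.1600; V=1.600000+0.160000+0.160000=1.9200
k=4 src: inc=0.160000, refl=0.160000·0.200000=0.0320; V=1.760000+0.160000+0.032000=1.9520
k=5 load: inc=0.032000, refl=0.032000·1.000000=0.0320; V=1.920000+0.032000+0.032000=1.9840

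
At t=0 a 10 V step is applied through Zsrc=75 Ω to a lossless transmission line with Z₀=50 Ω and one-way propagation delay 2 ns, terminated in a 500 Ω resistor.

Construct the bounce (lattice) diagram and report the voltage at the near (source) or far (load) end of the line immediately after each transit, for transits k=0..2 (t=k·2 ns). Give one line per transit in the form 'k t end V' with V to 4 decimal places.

0 0 source 4.0000
1 2 load 7.2727
2 4 source 7.9273

Γ_L=0.818182, Γ_S=0.200000; launch V₁=10·50/125=4.000000
k=0 src: V=4.0000
k=1 load: inc=4.000000, refl=4.000000·0.818182=3.2727; V=0.000000+4.000000+3.272727=7.2727
k=2 src: inc=3.272727, refl=3.272727·0.200000=0.6545; V=4.000000+3.272727+0.654545=7.9273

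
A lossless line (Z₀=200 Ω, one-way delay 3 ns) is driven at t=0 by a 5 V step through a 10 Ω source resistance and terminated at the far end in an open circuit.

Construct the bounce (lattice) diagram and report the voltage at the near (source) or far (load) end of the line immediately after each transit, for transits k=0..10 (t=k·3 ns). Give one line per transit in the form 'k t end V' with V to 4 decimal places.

Γ_L=1.000000, Γ_S=-0.904762; launch V₁=5·200/210=4.761905
k=0 src: V=4.7619
k=1 load: inc=4.761905, refl=4.761905·1.000000=4.7619; V=0.000000+4.761905+4.761905=9.5238
k=2 src: inc=4.761905, refl=4.761905·-0.904762=-4.3084; V=4.761905+4.761905+-4.308390=5.2154
k=3 load: inc=-4.308390, refl=-4.308390·1.000000=-4.3084; V=9.523810+-4.308390+-4.308390=0.9070
k=4 src: inc=-4.308390, refl=-4.308390·-0.904762=3.8981; V=5.215420+-4.308390+3.898067=4.8051
k=5 load: inc=3.898067, refl=3.898067·1.000000=3.8981; V=0.907029+3.898067+3.898067=8.7032
k=6 src: inc=3.898067, refl=3.898067·-0.904762=-3.5268; V=4.805097+3.898067+-3.526823=5.1763
k=7 load: inc=-3.526823, refl=-3.526823·1.000000=-3.5268; V=8.703164+-3.526823+-3.526823=1.6495
k=8 src: inc=-3.526823, refl=-3.526823·-0.904762=3.1909; V=5.176341+-3.526823+3.190935=4.8405
k=9 load: inc=3.190935, refl=3.190935·1.000000=3.1909; V=1.649518+3.190935+3.190935=8.0314
k=10 src: inc=3.190935, refl=3.190935·-0.904762=-2.8870; V=4.840453+3.190935+-2.887036=5.1444

0 0 source 4.7619
1 3 load 9.5238
2 6 source 5.2154
3 9 load 0.9070
4 12 source 4.8051
5 15 load 8.7032
6 18 source 5.1763
7 21 load 1.6495
8 24 source 4.8405
9 27 load 8.0314
10 30 source 5.1444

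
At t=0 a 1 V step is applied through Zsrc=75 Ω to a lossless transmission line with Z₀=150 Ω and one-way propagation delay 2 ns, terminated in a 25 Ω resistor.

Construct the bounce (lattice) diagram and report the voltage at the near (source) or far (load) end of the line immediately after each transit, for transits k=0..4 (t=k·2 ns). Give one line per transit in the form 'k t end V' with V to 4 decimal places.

Γ_L=-0.714286, Γ_S=-0.333333; launch V₁=1·150/225=0.666667
k=0 src: V=0.6667
k=1 load: inc=0.666667, refl=0.666667·-0.714286=-0.4762; V=0.000000+0.666667+-0.476190=0.1905
k=2 src: inc=-0.476190, refl=-0.476190·-0.333333=0.1587; V=0.666667+-0.476190+0.158730=0.3492
k=3 load: inc=0.158730, refl=0.158730·-0.714286=-0.1134; V=0.190476+0.158730+-0.113379=0.2358
k=4 src: inc=-0.113379, refl=-0.113379·-0.333333=0.0378; V=0.349206+-0.113379+0.037793=0.2736

0 0 source 0.6667
1 2 load 0.1905
2 4 source 0.3492
3 6 load 0.2358
4 8 source 0.2736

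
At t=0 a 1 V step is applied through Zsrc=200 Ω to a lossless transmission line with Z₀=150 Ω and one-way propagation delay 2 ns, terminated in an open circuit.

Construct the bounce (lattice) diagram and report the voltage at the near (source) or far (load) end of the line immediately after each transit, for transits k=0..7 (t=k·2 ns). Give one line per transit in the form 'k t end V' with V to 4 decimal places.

Γ_L=1.000000, Γ_S=0.142857; launch V₁=1·150/350=0.428571
k=0 src: V=0.4286
k=1 load: inc=0.428571, refl=0.428571·1.000000=0.4286; V=0.000000+0.428571+0.428571=0.8571
k=2 src: inc=0.428571, refl=0.428571·0.142857=0.0612; V=0.428571+0.428571+0.061224=0.9184
k=3 load: inc=0.061224, refl=0.061224·1.000000=0.0612; V=0.857143+0.061224+0.061224=0.9796
k=4 src: inc=0.061224, refl=0.061224·0.142857=0.0087; V=0.918367+0.061224+0.008746=0.9883
k=5 load: inc=0.008746, refl=0.008746·1.000000=0.0087; V=0.979592+0.008746+0.008746=0.9971
k=6 src: inc=0.008746, refl=0.008746·0.142857=0.0012; V=0.988338+0.008746+0.001249=0.9983
k=7 load: inc=0.001249, refl=0.001249·1.000000=0.0012; V=0.997085+0.001249+0.001249=0.9996

0 0 source 0.4286
1 2 load 0.8571
2 4 source 0.9184
3 6 load 0.9796
4 8 source 0.9883
5 10 load 0.9971
6 12 source 0.9983
7 14 load 0.9996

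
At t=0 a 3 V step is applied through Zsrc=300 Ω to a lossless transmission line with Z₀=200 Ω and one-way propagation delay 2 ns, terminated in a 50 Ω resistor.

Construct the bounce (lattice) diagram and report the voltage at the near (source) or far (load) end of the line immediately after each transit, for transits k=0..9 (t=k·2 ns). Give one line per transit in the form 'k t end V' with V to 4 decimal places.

Γ_L=-0.600000, Γ_S=0.200000; launch V₁=3·200/500=1.200000
k=0 src: V=1.2000
k=1 load: inc=1.200000, refl=1.200000·-0.600000=-0.7200; V=0.000000+1.200000+-0.720000=0.4800
k=2 src: inc=-0.720000, refl=-0.720000·0.200000=-0.1440; V=1.200000+-0.720000+-0.144000=0.3360
k=3 load: inc=-0.144000, refl=-0.144000·-0.600000=0.0864; V=0.480000+-0.144000+0.086400=0.4224
k=4 src: inc=0.086400, refl=0.086400·0.200000=0.0173; V=0.336000+0.086400+0.017280=0.4397
k=5 load: inc=0.017280, refl=0.017280·-0.600000=-0.0104; V=0.422400+0.017280+-0.010368=0.4293
k=6 src: inc=-0.010368, refl=-0.010368·0.200000=-0.0021; V=0.439680+-0.010368+-0.002074=0.4272
k=7 load: inc=-0.002074, refl=-0.002074·-0.600000=0.0012; V=0.429312+-0.002074+0.001244=0.4285
k=8 src: inc=0.001244, refl=0.001244·0.200000=0.0002; V=0.427238+0.001244+0.000249=0.4287
k=9 load: inc=0.000249, refl=0.000249·-0.600000=-0.0001; V=0.428483+0.000249+-0.000149=0.4286

0 0 source 1.2000
1 2 load 0.4800
2 4 source 0.3360
3 6 load 0.4224
4 8 source 0.4397
5 10 load 0.4293
6 12 source 0.4272
7 14 load 0.4285
8 16 source 0.4287
9 18 load 0.4286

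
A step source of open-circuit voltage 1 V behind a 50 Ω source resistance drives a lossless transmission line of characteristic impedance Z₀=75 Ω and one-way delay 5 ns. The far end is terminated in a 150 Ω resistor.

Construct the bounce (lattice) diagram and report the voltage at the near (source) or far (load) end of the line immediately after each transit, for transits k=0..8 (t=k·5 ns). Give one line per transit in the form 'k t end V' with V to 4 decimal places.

0 0 source 0.6000
1 5 load 0.8000
2 10 source 0.7600
3 15 load 0.7467
4 20 source 0.7493
5 25 load 0.7502
6 30 source 0.7500
7 35 load 0.7500
8 40 source 0.7500

Γ_L=0.333333, Γ_S=-0.200000; launch V₁=1·75/125=0.600000
k=0 src: V=0.6000
k=1 load: inc=0.600000, refl=0.600000·0.333333=0.2000; V=0.000000+0.600000+0.200000=0.8000
k=2 src: inc=0.200000, refl=0.200000·-0.200000=-0.0400; V=0.600000+0.200000+-0.040000=0.7600
k=3 load: inc=-0.040000, refl=-0.040000·0.333333=-0.0133; V=0.800000+-0.040000+-0.013333=0.7467
k=4 src: inc=-0.013333, refl=-0.013333·-0.200000=0.0027; V=0.760000+-0.013333+0.002667=0.7493
k=5 load: inc=0.002667, refl=0.002667·0.333333=0.0009; V=0.746667+0.002667+0.000889=0.7502
k=6 src: inc=0.000889, refl=0.000889·-0.200000=-0.0002; V=0.749333+0.000889+-0.000178=0.7500
k=7 load: inc=-0.000178, refl=-0.000178·0.333333=-0.0001; V=0.750222+-0.000178+-0.000059=0.7500
k=8 src: inc=-0.000059, refl=-0.000059·-0.200000=0.0000; V=0.750044+-0.000059+0.000012=0.7500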